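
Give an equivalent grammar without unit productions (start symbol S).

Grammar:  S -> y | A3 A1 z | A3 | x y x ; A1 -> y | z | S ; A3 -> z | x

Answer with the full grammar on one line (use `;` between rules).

Unit pairs: A1 ⇒* {A3, S}; S ⇒* {A3}.
For each unit pair (A, B), copy every non-unit production of B to A, then drop all unit productions.

S -> y | A3 A1 z | x y x | z | x; A1 -> y | z | A3 A1 z | x y x | x; A3 -> z | x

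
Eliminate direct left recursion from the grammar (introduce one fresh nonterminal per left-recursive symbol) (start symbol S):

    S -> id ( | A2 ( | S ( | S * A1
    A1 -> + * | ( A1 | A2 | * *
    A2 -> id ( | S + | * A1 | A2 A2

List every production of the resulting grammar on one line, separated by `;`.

Left recursion appears on S, A2.
For S: α = {(, * A1}, β = {id (, A2 (}. Rewrite as S → β S' and S' → α S' | ε.
For A2: α = {A2}, β = {id (, S +, * A1}. Rewrite as A2 → β A2' and A2' → α A2' | ε.

S -> id ( S' | A2 ( S'; A1 -> + * | ( A1 | A2 | * *; A2 -> id ( A2' | S + A2' | * A1 A2'; S' -> ( S' | * A1 S' | ε; A2' -> A2 A2' | ε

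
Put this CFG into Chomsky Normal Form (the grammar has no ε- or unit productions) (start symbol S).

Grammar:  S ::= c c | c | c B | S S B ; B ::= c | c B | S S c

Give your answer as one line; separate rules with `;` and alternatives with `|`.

Introduce a nonterminal for each terminal appearing in a rule of length ≥ 2: X1 → c.
Binarize each right-hand side of length ≥ 3 by chaining fresh nonterminals (Y1, Y2, …): affected rules were S → S S B; B → S S X1.

S ::= X1 X1 | c | X1 B | S Y1; B ::= c | X1 B | S Y2; X1 ::= c; Y1 ::= S B; Y2 ::= S X1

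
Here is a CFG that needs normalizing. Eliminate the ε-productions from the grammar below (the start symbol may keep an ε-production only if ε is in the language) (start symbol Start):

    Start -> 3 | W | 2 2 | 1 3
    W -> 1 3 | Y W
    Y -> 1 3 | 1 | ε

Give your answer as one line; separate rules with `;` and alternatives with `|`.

Nullable set = {Y}.
ε ∉ L(G), so no ε-production is kept.

Start -> 3 | W | 2 2 | 1 3; W -> 1 3 | Y W; Y -> 1 3 | 1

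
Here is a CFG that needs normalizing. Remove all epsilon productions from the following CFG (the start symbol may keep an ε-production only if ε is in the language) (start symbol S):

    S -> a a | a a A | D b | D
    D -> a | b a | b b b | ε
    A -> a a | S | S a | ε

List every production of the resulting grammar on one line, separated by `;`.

S -> a a | a a A | D b | b | D | ε; D -> a | b a | b b b; A -> a a | S | S a | a

The nullable symbols are {A, D, S}.
ε ∈ L(G) since S is nullable, so keep S → ε.
Expand every rule over subsets of its nullable positions: S → D b gives D b | b. A → S a gives S a | a.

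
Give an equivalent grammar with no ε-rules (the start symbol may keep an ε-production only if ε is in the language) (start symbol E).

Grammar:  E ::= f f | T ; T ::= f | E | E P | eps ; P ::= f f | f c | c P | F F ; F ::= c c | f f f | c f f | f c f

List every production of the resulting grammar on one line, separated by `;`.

Nullable set = {E, T}.
ε ∈ L(G) since E is nullable, so keep E → ε.
Add the nullable-subset variants: T → E P gives E P | P.

E ::= f f | T | eps; T ::= f | E | E P | P; P ::= f f | f c | c P | F F; F ::= c c | f f f | c f f | f c f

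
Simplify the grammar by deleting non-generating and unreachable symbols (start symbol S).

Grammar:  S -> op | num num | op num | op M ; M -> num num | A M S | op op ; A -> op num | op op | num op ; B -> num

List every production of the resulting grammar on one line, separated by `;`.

S -> op | num num | op num | op M; M -> num num | A M S | op op; A -> op num | op op | num op

Generating nonterminals: {A, B, M, S}.
Reachable from S after that: {A, M, S}.
Removed useless symbols: {B} and every production mentioning them.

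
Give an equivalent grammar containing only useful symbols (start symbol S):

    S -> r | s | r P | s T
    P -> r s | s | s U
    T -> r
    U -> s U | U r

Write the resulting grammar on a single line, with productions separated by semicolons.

Generating nonterminals: {P, S, T}.
Reachable from S after that: {P, S, T}.
Removed useless symbols: {U} and every production mentioning them.

S -> r | s | r P | s T; P -> r s | s; T -> r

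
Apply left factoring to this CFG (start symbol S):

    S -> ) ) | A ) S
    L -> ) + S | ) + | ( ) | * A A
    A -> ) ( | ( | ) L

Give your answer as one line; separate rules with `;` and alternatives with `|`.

L has alternatives sharing prefix ') +': factor to L → ) + L' with L' → S | ε.
A has alternatives sharing prefix ')': factor to A → ) A' with A' → ( | L.

S -> ) ) | A ) S; L -> ( ) | * A A | ) + L'; A -> ( | ) A'; L' -> S | ε; A' -> ( | L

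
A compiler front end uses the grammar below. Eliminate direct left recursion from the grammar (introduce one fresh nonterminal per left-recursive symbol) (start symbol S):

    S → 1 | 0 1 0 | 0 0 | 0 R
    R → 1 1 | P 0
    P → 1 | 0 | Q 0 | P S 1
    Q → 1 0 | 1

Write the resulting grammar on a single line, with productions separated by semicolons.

P is directly left-recursive.
For P: α = {S 1}, β = {1, 0, Q 0}. Rewrite as P → β P' and P' → α P' | ε.

S → 1 | 0 1 0 | 0 0 | 0 R; R → 1 1 | P 0; P → 1 P' | 0 P' | Q 0 P'; Q → 1 0 | 1; P' → S 1 P' | epsilon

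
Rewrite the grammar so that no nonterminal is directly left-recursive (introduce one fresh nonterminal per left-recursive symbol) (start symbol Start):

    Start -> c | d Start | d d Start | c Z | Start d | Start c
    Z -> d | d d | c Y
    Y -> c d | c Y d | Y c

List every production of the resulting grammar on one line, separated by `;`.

Start -> c Start1 | d Start Start1 | d d Start Start1 | c Z Start1; Z -> d | d d | c Y; Y -> c d Y1 | c Y d Y1; Start1 -> d Start1 | c Start1 | ε; Y1 -> c Y1 | ε

Start, Y are directly left-recursive.
For Start: α = {d, c}, β = {c, d Start, d d Start, c Z}. Rewrite as Start → β Start1 and Start1 → α Start1 | ε.
For Y: α = {c}, β = {c d, c Y d}. Rewrite as Y → β Y1 and Y1 → α Y1 | ε.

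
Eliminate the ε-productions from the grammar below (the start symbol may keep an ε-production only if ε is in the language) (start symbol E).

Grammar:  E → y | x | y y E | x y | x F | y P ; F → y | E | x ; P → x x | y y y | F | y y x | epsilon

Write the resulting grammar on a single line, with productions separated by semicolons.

Nullable set = {P}.
ε ∉ L(G), so no ε-production is kept.

E → y | x | y y E | x y | x F | y P; F → y | E | x; P → x x | y y y | F | y y x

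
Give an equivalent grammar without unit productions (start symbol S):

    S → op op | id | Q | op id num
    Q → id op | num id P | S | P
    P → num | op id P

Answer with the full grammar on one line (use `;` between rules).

S → op op | id | op id num | num | op id P | id op | num id P; Q → op op | id | op id num | num | op id P | id op | num id P; P → num | op id P

Unit pairs: Q ⇒* {P, S}; S ⇒* {P, Q}.
Replace each nonterminal's rules with the union of the non-unit rules of every nonterminal it unit-derives.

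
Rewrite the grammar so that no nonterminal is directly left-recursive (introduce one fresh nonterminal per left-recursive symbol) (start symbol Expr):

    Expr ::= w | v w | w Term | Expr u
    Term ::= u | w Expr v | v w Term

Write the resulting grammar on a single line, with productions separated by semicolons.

Expr ::= w Expr1 | v w Expr1 | w Term Expr1; Term ::= u | w Expr v | v w Term; Expr1 ::= u Expr1 | epsilon

Directly left-recursive nonterminal: Expr.
For Expr: α = {u}, β = {w, v w, w Term}. Rewrite as Expr → β Expr1 and Expr1 → α Expr1 | ε.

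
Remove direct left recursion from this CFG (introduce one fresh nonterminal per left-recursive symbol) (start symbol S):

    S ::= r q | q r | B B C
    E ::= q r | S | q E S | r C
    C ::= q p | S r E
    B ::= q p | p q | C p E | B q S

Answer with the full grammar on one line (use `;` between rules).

S ::= r q | q r | B B C; E ::= q r | S | q E S | r C; C ::= q p | S r E; B ::= q p B' | p q B' | C p E B'; B' ::= q S B' | eps

B is directly left-recursive.
For B: α = {q S}, β = {q p, p q, C p E}. Rewrite as B → β B' and B' → α B' | ε.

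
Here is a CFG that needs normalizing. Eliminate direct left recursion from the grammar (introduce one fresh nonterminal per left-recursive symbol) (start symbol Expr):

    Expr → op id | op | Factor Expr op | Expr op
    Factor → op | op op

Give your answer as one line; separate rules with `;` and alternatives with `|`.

Expr → op id Expr1 | op Expr1 | Factor Expr op Expr1; Factor → op | op op; Expr1 → op Expr1 | ε

Directly left-recursive nonterminal: Expr.
For Expr: α = {op}, β = {op id, op, Factor Expr op}. Rewrite as Expr → β Expr1 and Expr1 → α Expr1 | ε.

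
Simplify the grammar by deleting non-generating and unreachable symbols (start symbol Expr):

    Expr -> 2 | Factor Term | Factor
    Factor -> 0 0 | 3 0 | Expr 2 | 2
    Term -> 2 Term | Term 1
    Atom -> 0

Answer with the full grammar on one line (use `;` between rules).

Generating nonterminals: {Atom, Expr, Factor}.
Reachable from Expr after that: {Expr, Factor}.
Removed useless symbols: {Atom, Term} and every production mentioning them.

Expr -> 2 | Factor; Factor -> 0 0 | 3 0 | Expr 2 | 2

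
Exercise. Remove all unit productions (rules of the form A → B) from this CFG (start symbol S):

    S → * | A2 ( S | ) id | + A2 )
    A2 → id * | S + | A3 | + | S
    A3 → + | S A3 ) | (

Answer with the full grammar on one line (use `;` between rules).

Unit pairs: A2 ⇒* {A3, S}.
For each unit pair (A, B), copy every non-unit production of B to A, then drop all unit productions.

S → * | A2 ( S | ) id | + A2 ); A2 → id * | S + | + | * | A2 ( S | ) id | + A2 ) | S A3 ) | (; A3 → + | S A3 ) | (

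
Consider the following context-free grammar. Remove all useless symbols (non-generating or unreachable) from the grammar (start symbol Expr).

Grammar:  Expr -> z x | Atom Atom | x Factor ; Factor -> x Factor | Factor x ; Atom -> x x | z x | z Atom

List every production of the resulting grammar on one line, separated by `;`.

Expr -> z x | Atom Atom; Atom -> x x | z x | z Atom

Generating nonterminals: {Atom, Expr}.
Reachable from Expr after that: {Atom, Expr}.
Removed useless symbols: {Factor} and every production mentioning them.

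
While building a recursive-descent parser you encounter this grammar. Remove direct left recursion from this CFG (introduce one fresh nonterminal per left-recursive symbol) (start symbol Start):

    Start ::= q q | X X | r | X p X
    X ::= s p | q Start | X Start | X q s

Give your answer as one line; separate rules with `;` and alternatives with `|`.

X is directly left-recursive.
For X: α = {Start, q s}, β = {s p, q Start}. Rewrite as X → β X1 and X1 → α X1 | ε.

Start ::= q q | X X | r | X p X; X ::= s p X1 | q Start X1; X1 ::= Start X1 | q s X1 | ε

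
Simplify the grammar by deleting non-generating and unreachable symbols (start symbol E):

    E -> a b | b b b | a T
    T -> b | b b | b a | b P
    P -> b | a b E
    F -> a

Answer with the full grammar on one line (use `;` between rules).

Generating nonterminals: {E, F, P, T}.
Reachable from E after that: {E, P, T}.
Removed useless symbols: {F} and every production mentioning them.

E -> a b | b b b | a T; T -> b | b b | b a | b P; P -> b | a b E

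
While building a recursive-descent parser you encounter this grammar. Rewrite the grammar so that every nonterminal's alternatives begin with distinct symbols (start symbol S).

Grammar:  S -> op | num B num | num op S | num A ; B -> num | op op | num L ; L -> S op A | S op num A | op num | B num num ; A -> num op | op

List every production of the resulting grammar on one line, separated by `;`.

S -> op | num S'; B -> op op | num B'; L -> op num | B num num | S op L'; A -> num op | op; S' -> B num | op S | A; B' -> ε | L; L' -> A | num A

S has alternatives sharing prefix 'num': factor to S → num S' with S' → B num | op S | A.
B has alternatives sharing prefix 'num': factor to B → num B' with B' → ε | L.
L has alternatives sharing prefix 'S op': factor to L → S op L' with L' → A | num A.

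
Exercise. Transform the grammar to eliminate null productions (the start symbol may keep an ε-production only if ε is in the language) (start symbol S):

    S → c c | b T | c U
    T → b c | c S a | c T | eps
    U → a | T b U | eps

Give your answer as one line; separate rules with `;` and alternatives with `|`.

S → c c | b T | b | c U | c; T → b c | c S a | c T | c; U → a | T b U | T b | b U | b

Nullable set = {T, U}.
ε ∉ L(G), so no ε-production is kept.
Add the nullable-subset variants: S → b T gives b T | b. S → c U gives c U | c. T → c T gives c T | c. U → T b U gives T b U | T b | b U | b.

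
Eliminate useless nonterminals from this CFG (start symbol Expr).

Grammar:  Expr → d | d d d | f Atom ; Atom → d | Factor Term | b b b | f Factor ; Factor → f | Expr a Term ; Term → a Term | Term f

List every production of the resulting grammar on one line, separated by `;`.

Generating nonterminals: {Atom, Expr, Factor}.
Reachable from Expr after that: {Atom, Expr, Factor}.
Removed useless symbols: {Term} and every production mentioning them.

Expr → d | d d d | f Atom; Atom → d | b b b | f Factor; Factor → f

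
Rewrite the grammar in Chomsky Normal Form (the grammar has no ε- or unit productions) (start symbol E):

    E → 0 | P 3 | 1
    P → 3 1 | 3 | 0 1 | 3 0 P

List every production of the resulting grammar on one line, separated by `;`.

Introduce a nonterminal for each terminal appearing in a rule of length ≥ 2: X1 → 3, X2 → 1, X3 → 0.
Binarize each right-hand side of length ≥ 3 by chaining fresh nonterminals (Y1, Y2, …): affected rules were P → X1 X3 P.

E → 0 | P X1 | 1; P → X1 X2 | 3 | X3 X2 | X1 Y1; X1 → 3; X2 → 1; X3 → 0; Y1 → X3 P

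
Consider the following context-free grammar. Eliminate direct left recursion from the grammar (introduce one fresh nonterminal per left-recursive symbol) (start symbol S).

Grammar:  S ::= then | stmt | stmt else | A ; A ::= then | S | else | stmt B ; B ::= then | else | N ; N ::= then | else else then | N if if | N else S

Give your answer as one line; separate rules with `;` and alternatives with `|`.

S ::= then | stmt | stmt else | A; A ::= then | S | else | stmt B; B ::= then | else | N; N ::= then N' | else else then N'; N' ::= if if N' | else S N' | ε

N is directly left-recursive.
For N: α = {if if, else S}, β = {then, else else then}. Rewrite as N → β N' and N' → α N' | ε.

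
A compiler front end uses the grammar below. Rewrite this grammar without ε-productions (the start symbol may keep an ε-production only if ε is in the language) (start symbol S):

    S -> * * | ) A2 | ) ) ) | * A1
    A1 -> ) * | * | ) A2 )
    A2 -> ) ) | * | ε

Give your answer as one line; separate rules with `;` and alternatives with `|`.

Nullable set = {A2}.
ε ∉ L(G), so no ε-production is kept.
For each production, add variants omitting each subset of nullable occurrences: S → ) A2 gives ) A2 | ). A1 → ) A2 ) gives ) A2 ) | ) ).

S -> * * | ) A2 | ) | ) ) ) | * A1; A1 -> ) * | * | ) A2 ) | ) ); A2 -> ) ) | *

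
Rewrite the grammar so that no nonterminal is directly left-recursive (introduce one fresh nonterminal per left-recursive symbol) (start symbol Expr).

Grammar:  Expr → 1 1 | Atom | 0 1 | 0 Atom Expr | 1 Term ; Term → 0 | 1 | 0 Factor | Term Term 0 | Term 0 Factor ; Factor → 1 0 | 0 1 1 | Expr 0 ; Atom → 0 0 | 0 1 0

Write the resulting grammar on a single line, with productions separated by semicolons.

Left recursion appears on Term.
For Term: α = {Term 0, 0 Factor}, β = {0, 1, 0 Factor}. Rewrite as Term → β Term1 and Term1 → α Term1 | ε.

Expr → 1 1 | Atom | 0 1 | 0 Atom Expr | 1 Term; Term → 0 Term1 | 1 Term1 | 0 Factor Term1; Factor → 1 0 | 0 1 1 | Expr 0; Atom → 0 0 | 0 1 0; Term1 → Term 0 Term1 | 0 Factor Term1 | ε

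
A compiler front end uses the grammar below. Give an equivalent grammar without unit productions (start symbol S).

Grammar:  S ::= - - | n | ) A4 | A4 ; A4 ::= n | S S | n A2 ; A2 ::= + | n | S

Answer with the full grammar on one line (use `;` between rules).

Unit pairs: A2 ⇒* {A4, S}; S ⇒* {A4}.
For every A with A ⇒* B via unit rules, add B's non-unit alternatives to A; then delete every rule of the form X → Y.

S ::= n | S S | n A2 | - - | ) A4; A4 ::= n | S S | n A2; A2 ::= n | S S | n A2 | + | - - | ) A4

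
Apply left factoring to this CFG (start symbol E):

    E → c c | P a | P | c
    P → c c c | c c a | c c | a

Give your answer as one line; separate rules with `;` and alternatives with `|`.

E has alternatives sharing prefix 'c': factor to E → c E' with E' → c | ε.
E has alternatives sharing prefix 'P': factor to E → P E'' with E'' → a | ε.
P has alternatives sharing prefix 'c c': factor to P → c c P' with P' → c | a | ε.

E → c E' | P E''; P → a | c c P'; E' → c | ε; E'' → a | ε; P' → c | a | ε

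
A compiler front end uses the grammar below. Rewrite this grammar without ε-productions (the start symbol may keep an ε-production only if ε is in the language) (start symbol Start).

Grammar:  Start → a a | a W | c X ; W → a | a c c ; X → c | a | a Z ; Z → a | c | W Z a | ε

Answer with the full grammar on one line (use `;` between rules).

Nullable set = {Z}.
ε ∉ L(G), so no ε-production is kept.
Add the nullable-subset variants: Z → W Z a gives W Z a | W a.

Start → a a | a W | c X; W → a | a c c; X → c | a | a Z; Z → a | c | W Z a | W a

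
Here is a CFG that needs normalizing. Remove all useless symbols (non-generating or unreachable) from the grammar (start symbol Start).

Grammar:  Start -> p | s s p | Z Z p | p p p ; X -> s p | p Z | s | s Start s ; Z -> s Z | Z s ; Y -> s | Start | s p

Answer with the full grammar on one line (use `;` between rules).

Generating nonterminals: {Start, X, Y}.
Reachable from Start after that: {Start}.
Removed useless symbols: {X, Y, Z} and every production mentioning them.

Start -> p | s s p | p p p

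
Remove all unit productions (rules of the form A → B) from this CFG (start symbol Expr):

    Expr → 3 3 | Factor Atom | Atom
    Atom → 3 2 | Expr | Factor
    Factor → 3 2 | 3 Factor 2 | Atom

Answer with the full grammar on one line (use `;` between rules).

Expr → 3 2 | 3 Factor 2 | 3 3 | Factor Atom; Atom → 3 2 | 3 Factor 2 | 3 3 | Factor Atom; Factor → 3 2 | 3 Factor 2 | 3 3 | Factor Atom

Unit pairs: Atom ⇒* {Expr, Factor}; Expr ⇒* {Atom, Factor}; Factor ⇒* {Atom, Expr}.
Replace each nonterminal's rules with the union of the non-unit rules of every nonterminal it unit-derives.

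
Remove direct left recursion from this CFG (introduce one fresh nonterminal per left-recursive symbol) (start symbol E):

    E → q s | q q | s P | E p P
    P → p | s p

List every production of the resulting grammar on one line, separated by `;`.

E → q s E' | q q E' | s P E'; P → p | s p; E' → p P E' | ε

Left recursion appears on E.
For E: α = {p P}, β = {q s, q q, s P}. Rewrite as E → β E' and E' → α E' | ε.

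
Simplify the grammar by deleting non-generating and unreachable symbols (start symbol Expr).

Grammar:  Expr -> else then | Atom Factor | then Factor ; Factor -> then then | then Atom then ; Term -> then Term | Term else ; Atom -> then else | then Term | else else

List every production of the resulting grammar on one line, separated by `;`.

Expr -> else then | Atom Factor | then Factor; Factor -> then then | then Atom then; Atom -> then else | else else

Generating nonterminals: {Atom, Expr, Factor}.
Reachable from Expr after that: {Atom, Expr, Factor}.
Removed useless symbols: {Term} and every production mentioning them.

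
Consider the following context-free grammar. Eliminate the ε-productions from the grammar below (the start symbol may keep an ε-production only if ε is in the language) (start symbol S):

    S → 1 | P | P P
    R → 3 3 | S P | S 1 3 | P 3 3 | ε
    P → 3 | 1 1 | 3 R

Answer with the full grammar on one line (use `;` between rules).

The nullable symbols are {R}.
ε ∉ L(G), so no ε-production is kept.

S → 1 | P | P P; R → 3 3 | S P | S 1 3 | P 3 3; P → 3 | 1 1 | 3 R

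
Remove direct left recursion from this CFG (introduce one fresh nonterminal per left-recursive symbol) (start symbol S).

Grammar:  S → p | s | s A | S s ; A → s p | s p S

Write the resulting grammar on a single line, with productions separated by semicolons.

Directly left-recursive nonterminal: S.
For S: α = {s}, β = {p, s, s A}. Rewrite as S → β S' and S' → α S' | ε.

S → p S' | s S' | s A S'; A → s p | s p S; S' → s S' | ε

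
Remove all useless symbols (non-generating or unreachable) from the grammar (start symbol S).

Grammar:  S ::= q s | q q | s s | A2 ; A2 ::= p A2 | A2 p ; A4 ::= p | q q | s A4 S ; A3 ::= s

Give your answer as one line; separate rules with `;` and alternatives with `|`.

S ::= q s | q q | s s

Generating nonterminals: {A3, A4, S}.
Reachable from S after that: {S}.
Removed useless symbols: {A2, A3, A4} and every production mentioning them.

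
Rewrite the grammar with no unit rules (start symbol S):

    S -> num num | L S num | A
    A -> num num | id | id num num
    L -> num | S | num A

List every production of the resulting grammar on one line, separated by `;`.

Unit pairs: L ⇒* {A, S}; S ⇒* {A}.
For each unit pair (A, B), copy every non-unit production of B to A, then drop all unit productions.

S -> num num | L S num | id | id num num; A -> num num | id | id num num; L -> num | num A | num num | L S num | id | id num num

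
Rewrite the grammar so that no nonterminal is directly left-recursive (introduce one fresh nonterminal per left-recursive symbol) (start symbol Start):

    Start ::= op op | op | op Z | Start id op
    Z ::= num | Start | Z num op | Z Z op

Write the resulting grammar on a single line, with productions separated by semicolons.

Start ::= op op Start1 | op Start1 | op Z Start1; Z ::= num Z1 | Start Z1; Start1 ::= id op Start1 | epsilon; Z1 ::= num op Z1 | Z op Z1 | epsilon

Left recursion appears on Start, Z.
For Start: α = {id op}, β = {op op, op, op Z}. Rewrite as Start → β Start1 and Start1 → α Start1 | ε.
For Z: α = {num op, Z op}, β = {num, Start}. Rewrite as Z → β Z1 and Z1 → α Z1 | ε.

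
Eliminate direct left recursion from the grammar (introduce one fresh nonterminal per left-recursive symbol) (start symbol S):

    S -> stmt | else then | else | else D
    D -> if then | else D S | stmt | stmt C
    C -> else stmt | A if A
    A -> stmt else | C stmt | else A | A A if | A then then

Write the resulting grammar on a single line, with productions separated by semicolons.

S -> stmt | else then | else | else D; D -> if then | else D S | stmt | stmt C; C -> else stmt | A if A; A -> stmt else A' | C stmt A' | else A A'; A' -> A if A' | then then A' | ε

Left recursion appears on A.
For A: α = {A if, then then}, β = {stmt else, C stmt, else A}. Rewrite as A → β A' and A' → α A' | ε.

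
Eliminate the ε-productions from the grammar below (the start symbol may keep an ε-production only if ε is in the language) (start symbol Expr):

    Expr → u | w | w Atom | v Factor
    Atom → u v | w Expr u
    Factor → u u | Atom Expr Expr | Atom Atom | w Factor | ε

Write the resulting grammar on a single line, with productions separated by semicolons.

Nullable set = {Factor}.
ε ∉ L(G), so no ε-production is kept.
Expand every rule over subsets of its nullable positions: Expr → v Factor gives v Factor | v. Factor → w Factor gives w Factor | w.

Expr → u | w | w Atom | v Factor | v; Atom → u v | w Expr u; Factor → u u | Atom Expr Expr | Atom Atom | w Factor | w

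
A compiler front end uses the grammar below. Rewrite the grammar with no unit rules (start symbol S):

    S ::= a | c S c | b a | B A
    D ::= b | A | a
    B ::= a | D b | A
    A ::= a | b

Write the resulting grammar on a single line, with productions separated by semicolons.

S ::= a | c S c | b a | B A; D ::= b | a; B ::= a | D b | b; A ::= a | b

Unit pairs: B ⇒* {A}; D ⇒* {A}.
For every A with A ⇒* B via unit rules, add B's non-unit alternatives to A; then delete every rule of the form X → Y.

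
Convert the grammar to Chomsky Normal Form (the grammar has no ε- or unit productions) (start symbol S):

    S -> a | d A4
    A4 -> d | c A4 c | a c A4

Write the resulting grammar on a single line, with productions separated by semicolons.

Introduce a nonterminal for each terminal appearing in a rule of length ≥ 2: X1 → d, X2 → c, X3 → a.
Binarize each right-hand side of length ≥ 3 by chaining fresh nonterminals (Y1, Y2, …): affected rules were A4 → X2 A4 X2; A4 → X3 X2 A4.

S -> a | X1 A4; A4 -> d | X2 Y1 | X3 Y2; X1 -> d; X2 -> c; X3 -> a; Y1 -> A4 X2; Y2 -> X2 A4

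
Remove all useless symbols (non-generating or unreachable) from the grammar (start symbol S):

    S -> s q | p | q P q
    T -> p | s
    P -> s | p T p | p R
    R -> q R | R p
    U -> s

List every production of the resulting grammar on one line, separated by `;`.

Generating nonterminals: {P, S, T, U}.
Reachable from S after that: {P, S, T}.
Removed useless symbols: {R, U} and every production mentioning them.

S -> s q | p | q P q; T -> p | s; P -> s | p T p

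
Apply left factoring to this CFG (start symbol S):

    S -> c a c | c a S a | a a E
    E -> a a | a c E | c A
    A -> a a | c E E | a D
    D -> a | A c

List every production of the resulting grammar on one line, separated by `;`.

S -> a a E | c a S'; E -> c A | a E'; A -> c E E | a A'; D -> a | A c; S' -> c | S a; E' -> a | c E; A' -> a | D

S has alternatives sharing prefix 'c a': factor to S → c a S' with S' → c | S a.
E has alternatives sharing prefix 'a': factor to E → a E' with E' → a | c E.
A has alternatives sharing prefix 'a': factor to A → a A' with A' → a | D.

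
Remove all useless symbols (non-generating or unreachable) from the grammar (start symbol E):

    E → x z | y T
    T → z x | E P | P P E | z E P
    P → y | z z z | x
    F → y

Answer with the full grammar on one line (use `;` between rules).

E → x z | y T; T → z x | E P | P P E | z E P; P → y | z z z | x

Generating nonterminals: {E, F, P, T}.
Reachable from E after that: {E, P, T}.
Removed useless symbols: {F} and every production mentioning them.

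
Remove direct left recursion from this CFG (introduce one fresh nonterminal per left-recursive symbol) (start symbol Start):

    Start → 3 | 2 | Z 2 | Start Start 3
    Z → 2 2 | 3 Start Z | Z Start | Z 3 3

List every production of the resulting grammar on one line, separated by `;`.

Start → 3 Start1 | 2 Start1 | Z 2 Start1; Z → 2 2 Z1 | 3 Start Z Z1; Start1 → Start 3 Start1 | ε; Z1 → Start Z1 | 3 3 Z1 | ε

Left recursion appears on Start, Z.
For Start: α = {Start 3}, β = {3, 2, Z 2}. Rewrite as Start → β Start1 and Start1 → α Start1 | ε.
For Z: α = {Start, 3 3}, β = {2 2, 3 Start Z}. Rewrite as Z → β Z1 and Z1 → α Z1 | ε.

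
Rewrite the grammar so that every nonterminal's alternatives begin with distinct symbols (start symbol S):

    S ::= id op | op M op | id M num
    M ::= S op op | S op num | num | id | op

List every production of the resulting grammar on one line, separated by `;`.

S ::= op M op | id S'; M ::= num | id | op | S op M'; S' ::= op | M num; M' ::= op | num

S has alternatives sharing prefix 'id': factor to S → id S' with S' → op | M num.
M has alternatives sharing prefix 'S op': factor to M → S op M' with M' → op | num.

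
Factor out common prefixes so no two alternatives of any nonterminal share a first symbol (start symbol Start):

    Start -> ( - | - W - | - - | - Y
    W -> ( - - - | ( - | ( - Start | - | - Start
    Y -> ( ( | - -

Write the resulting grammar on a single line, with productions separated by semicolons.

Start -> ( - | - Start1; W -> ( - W1 | - W2; Y -> ( ( | - -; Start1 -> W - | - | Y; W1 -> - - | ε | Start; W2 -> ε | Start

Start has alternatives sharing prefix '-': factor to Start → - Start1 with Start1 → W - | - | Y.
W has alternatives sharing prefix '( -': factor to W → ( - W1 with W1 → - - | ε | Start.
W has alternatives sharing prefix '-': factor to W → - W2 with W2 → ε | Start.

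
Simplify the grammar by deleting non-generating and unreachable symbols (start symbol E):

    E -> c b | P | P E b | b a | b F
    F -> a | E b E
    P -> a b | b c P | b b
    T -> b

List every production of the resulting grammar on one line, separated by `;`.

Generating nonterminals: {E, F, P, T}.
Reachable from E after that: {E, F, P}.
Removed useless symbols: {T} and every production mentioning them.

E -> c b | P | P E b | b a | b F; F -> a | E b E; P -> a b | b c P | b b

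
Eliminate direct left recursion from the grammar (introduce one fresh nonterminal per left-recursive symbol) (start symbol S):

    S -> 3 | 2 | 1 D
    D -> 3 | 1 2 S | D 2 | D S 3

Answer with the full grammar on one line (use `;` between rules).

S -> 3 | 2 | 1 D; D -> 3 D' | 1 2 S D'; D' -> 2 D' | S 3 D' | ε

Directly left-recursive nonterminal: D.
For D: α = {2, S 3}, β = {3, 1 2 S}. Rewrite as D → β D' and D' → α D' | ε.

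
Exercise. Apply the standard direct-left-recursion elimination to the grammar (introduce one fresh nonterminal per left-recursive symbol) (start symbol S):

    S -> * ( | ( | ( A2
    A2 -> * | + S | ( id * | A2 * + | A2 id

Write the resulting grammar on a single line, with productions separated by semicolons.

A2 is directly left-recursive.
For A2: α = {* +, id}, β = {*, + S, ( id *}. Rewrite as A2 → β A2' and A2' → α A2' | ε.

S -> * ( | ( | ( A2; A2 -> * A2' | + S A2' | ( id * A2'; A2' -> * + A2' | id A2' | ε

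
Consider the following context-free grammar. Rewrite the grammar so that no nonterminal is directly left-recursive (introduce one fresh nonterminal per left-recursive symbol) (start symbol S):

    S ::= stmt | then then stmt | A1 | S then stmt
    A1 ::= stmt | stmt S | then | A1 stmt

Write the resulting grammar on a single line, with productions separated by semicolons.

S ::= stmt S' | then then stmt S' | A1 S'; A1 ::= stmt A1' | stmt S A1' | then A1'; S' ::= then stmt S' | ε; A1' ::= stmt A1' | ε

S, A1 are directly left-recursive.
For S: α = {then stmt}, β = {stmt, then then stmt, A1}. Rewrite as S → β S' and S' → α S' | ε.
For A1: α = {stmt}, β = {stmt, stmt S, then}. Rewrite as A1 → β A1' and A1' → α A1' | ε.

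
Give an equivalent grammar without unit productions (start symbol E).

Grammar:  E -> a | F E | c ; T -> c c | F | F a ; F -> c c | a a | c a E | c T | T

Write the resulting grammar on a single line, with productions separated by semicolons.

E -> a | F E | c; T -> c c | a a | c a E | c T | F a; F -> c c | a a | c a E | c T | F a

Unit pairs: F ⇒* {T}; T ⇒* {F}.
For every A with A ⇒* B via unit rules, add B's non-unit alternatives to A; then delete every rule of the form X → Y.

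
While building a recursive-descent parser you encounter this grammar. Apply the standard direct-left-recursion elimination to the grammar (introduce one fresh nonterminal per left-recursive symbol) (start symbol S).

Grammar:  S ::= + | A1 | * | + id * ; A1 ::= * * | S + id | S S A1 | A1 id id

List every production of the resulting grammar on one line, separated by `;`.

A1 is directly left-recursive.
For A1: α = {id id}, β = {* *, S + id, S S A1}. Rewrite as A1 → β A1' and A1' → α A1' | ε.

S ::= + | A1 | * | + id *; A1 ::= * * A1' | S + id A1' | S S A1 A1'; A1' ::= id id A1' | ε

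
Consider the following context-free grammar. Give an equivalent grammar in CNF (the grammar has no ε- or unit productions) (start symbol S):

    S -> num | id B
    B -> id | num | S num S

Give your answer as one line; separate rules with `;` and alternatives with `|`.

S -> num | X1 B; B -> id | num | S Y1; X1 -> id; X2 -> num; Y1 -> X2 S

Introduce a nonterminal for each terminal appearing in a rule of length ≥ 2: X1 → id, X2 → num.
Binarize each right-hand side of length ≥ 3 by chaining fresh nonterminals (Y1, Y2, …): affected rules were B → S X2 S.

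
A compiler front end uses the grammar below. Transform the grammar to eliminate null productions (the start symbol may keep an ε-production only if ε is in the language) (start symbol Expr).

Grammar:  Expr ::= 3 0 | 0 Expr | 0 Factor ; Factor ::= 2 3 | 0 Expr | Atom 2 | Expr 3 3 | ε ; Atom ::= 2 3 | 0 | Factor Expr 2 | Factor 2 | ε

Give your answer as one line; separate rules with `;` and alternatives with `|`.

Expr ::= 3 0 | 0 Expr | 0 Factor | 0; Factor ::= 2 3 | 0 Expr | Atom 2 | 2 | Expr 3 3; Atom ::= 2 3 | 0 | Factor Expr 2 | Expr 2 | Factor 2 | 2

The nullable symbols are {Atom, Factor}.
ε ∉ L(G), so no ε-production is kept.
Expand every rule over subsets of its nullable positions: Expr → 0 Factor gives 0 Factor | 0. Factor → Atom 2 gives Atom 2 | 2. Atom → Factor Expr 2 gives Factor Expr 2 | Expr 2. Atom → Factor 2 gives Factor 2 | 2.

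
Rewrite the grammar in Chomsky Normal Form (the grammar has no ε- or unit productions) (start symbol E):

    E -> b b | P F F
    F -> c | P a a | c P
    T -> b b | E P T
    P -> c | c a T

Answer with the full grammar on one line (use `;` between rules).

Introduce a nonterminal for each terminal appearing in a rule of length ≥ 2: X1 → b, X2 → a, X3 → c.
Binarize each right-hand side of length ≥ 3 by chaining fresh nonterminals (Y1, Y2, …): affected rules were E → P F F; F → P X2 X2; T → E P T; P → X3 X2 T.

E -> X1 X1 | P Y1; F -> c | P Y2 | X3 P; T -> X1 X1 | E Y3; P -> c | X3 Y4; X1 -> b; X2 -> a; X3 -> c; Y1 -> F F; Y2 -> X2 X2; Y3 -> P T; Y4 -> X2 T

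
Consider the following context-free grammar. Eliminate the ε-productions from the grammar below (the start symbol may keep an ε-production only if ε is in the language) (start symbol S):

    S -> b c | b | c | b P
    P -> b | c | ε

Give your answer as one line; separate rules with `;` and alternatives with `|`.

S -> b c | b | c | b P; P -> b | c

Nullable set = {P}.
ε ∉ L(G), so no ε-production is kept.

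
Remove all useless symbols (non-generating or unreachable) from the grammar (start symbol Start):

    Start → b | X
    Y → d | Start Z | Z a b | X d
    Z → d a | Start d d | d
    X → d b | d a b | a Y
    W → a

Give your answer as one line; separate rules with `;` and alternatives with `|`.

Start → b | X; Y → d | Start Z | Z a b | X d; Z → d a | Start d d | d; X → d b | d a b | a Y

Generating nonterminals: {Start, W, X, Y, Z}.
Reachable from Start after that: {Start, X, Y, Z}.
Removed useless symbols: {W} and every production mentioning them.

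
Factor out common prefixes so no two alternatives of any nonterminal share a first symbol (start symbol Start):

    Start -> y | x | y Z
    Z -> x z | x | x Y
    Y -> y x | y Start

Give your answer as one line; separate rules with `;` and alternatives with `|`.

Start -> x | y Start1; Z -> x Z1; Y -> y Y1; Start1 -> ε | Z; Z1 -> z | ε | Y; Y1 -> x | Start

Start has alternatives sharing prefix 'y': factor to Start → y Start1 with Start1 → ε | Z.
Z has alternatives sharing prefix 'x': factor to Z → x Z1 with Z1 → z | ε | Y.
Y has alternatives sharing prefix 'y': factor to Y → y Y1 with Y1 → x | Start.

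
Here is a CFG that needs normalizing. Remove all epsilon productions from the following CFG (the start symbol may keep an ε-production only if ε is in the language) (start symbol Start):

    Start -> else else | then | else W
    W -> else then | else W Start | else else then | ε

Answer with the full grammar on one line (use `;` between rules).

Start -> else else | then | else W | else; W -> else then | else W Start | else Start | else else then

The nullable symbols are {W}.
ε ∉ L(G), so no ε-production is kept.
Expand every rule over subsets of its nullable positions: Start → else W gives else W | else. W → else W Start gives else W Start | else Start.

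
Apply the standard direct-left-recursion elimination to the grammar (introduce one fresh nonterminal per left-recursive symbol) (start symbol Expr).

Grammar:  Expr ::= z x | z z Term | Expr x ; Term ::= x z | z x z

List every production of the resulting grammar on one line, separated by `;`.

Expr ::= z x Expr1 | z z Term Expr1; Term ::= x z | z x z; Expr1 ::= x Expr1 | ε

Directly left-recursive nonterminal: Expr.
For Expr: α = {x}, β = {z x, z z Term}. Rewrite as Expr → β Expr1 and Expr1 → α Expr1 | ε.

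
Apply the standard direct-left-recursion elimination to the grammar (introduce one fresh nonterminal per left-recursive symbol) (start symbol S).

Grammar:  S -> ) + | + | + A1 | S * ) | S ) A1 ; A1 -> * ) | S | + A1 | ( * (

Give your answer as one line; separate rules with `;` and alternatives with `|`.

S -> ) + S' | + S' | + A1 S'; A1 -> * ) | S | + A1 | ( * (; S' -> * ) S' | ) A1 S' | epsilon

S is directly left-recursive.
For S: α = {* ), ) A1}, β = {) +, +, + A1}. Rewrite as S → β S' and S' → α S' | ε.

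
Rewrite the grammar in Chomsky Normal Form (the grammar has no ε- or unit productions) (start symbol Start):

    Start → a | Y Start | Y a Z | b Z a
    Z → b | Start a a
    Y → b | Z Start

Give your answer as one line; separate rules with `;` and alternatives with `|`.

Start → a | Y Start | Y Y1 | X2 Y2; Z → b | Start Y3; Y → b | Z Start; X1 → a; X2 → b; Y1 → X1 Z; Y2 → Z X1; Y3 → X1 X1

Introduce a nonterminal for each terminal appearing in a rule of length ≥ 2: X1 → a, X2 → b.
Binarize each right-hand side of length ≥ 3 by chaining fresh nonterminals (Y1, Y2, …): affected rules were Start → Y X1 Z; Start → X2 Z X1; Z → Start X1 X1.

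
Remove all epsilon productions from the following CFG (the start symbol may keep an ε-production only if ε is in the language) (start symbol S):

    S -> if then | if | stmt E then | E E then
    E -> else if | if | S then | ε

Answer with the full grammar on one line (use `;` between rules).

Nullable set = {E}.
ε ∉ L(G), so no ε-production is kept.
Add the nullable-subset variants: S → stmt E then gives stmt E then | stmt then. S → E E then gives E E then | E then | then.

S -> if then | if | stmt E then | stmt then | E E then | E then | then; E -> else if | if | S then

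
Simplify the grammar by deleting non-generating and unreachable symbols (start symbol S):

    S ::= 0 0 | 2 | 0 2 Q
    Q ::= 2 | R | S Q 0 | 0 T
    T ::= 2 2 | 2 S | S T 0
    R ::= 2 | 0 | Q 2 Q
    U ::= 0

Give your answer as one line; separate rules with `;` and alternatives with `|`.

Generating nonterminals: {Q, R, S, T, U}.
Reachable from S after that: {Q, R, S, T}.
Removed useless symbols: {U} and every production mentioning them.

S ::= 0 0 | 2 | 0 2 Q; Q ::= 2 | R | S Q 0 | 0 T; T ::= 2 2 | 2 S | S T 0; R ::= 2 | 0 | Q 2 Q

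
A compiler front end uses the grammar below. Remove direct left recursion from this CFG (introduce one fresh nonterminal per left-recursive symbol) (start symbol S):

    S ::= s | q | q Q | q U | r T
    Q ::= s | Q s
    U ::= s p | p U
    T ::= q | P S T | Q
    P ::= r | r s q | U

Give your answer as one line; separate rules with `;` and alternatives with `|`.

Q is directly left-recursive.
For Q: α = {s}, β = {s}. Rewrite as Q → β Q' and Q' → α Q' | ε.

S ::= s | q | q Q | q U | r T; Q ::= s Q'; U ::= s p | p U; T ::= q | P S T | Q; P ::= r | r s q | U; Q' ::= s Q' | eps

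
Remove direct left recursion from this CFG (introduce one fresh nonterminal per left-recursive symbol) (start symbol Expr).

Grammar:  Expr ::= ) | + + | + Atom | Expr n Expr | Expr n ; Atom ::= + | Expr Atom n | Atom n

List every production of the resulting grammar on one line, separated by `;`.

Expr ::= ) Expr1 | + + Expr1 | + Atom Expr1; Atom ::= + Atom1 | Expr Atom n Atom1; Expr1 ::= n Expr Expr1 | n Expr1 | epsilon; Atom1 ::= n Atom1 | epsilon

Left recursion appears on Expr, Atom.
For Expr: α = {n Expr, n}, β = {), + +, + Atom}. Rewrite as Expr → β Expr1 and Expr1 → α Expr1 | ε.
For Atom: α = {n}, β = {+, Expr Atom n}. Rewrite as Atom → β Atom1 and Atom1 → α Atom1 | ε.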